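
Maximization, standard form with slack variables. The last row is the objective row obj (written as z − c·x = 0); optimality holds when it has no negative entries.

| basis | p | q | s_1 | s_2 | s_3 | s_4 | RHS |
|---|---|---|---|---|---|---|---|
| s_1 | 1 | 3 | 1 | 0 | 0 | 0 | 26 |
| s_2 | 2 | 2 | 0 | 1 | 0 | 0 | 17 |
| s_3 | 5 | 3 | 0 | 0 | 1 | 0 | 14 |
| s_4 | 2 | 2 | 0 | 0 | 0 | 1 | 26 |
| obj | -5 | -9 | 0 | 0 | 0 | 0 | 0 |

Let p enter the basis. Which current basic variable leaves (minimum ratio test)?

s_3

Column p entries and ratios — s_1: 26/1 = 26; s_2: 17/2 = 17/2; s_3: 14/5 = 14/5; s_4: 26/2 = 13.
Smallest ratio is 14/5 in the row of s_3, so s_3 leaves.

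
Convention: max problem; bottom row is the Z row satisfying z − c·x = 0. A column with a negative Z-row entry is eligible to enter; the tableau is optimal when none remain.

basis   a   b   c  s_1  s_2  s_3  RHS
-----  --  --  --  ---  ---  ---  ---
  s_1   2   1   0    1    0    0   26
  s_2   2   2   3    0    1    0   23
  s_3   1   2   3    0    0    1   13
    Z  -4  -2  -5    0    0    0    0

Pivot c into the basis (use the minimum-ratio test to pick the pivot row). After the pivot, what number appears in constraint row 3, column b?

Ratio test on column c — row 1: entry 0 ≤ 0; row 2: 23/3 = 23/3; row 3: 13/3 = 13/3. Minimum is 13/3 at row 3 (s_3 leaves); pivot element 3.
Divide row 3 by 3; eliminate column c from the other rows.
In the new row 3, the b entry is the old entry divided by the pivot: 2/3 = 2/3.

2/3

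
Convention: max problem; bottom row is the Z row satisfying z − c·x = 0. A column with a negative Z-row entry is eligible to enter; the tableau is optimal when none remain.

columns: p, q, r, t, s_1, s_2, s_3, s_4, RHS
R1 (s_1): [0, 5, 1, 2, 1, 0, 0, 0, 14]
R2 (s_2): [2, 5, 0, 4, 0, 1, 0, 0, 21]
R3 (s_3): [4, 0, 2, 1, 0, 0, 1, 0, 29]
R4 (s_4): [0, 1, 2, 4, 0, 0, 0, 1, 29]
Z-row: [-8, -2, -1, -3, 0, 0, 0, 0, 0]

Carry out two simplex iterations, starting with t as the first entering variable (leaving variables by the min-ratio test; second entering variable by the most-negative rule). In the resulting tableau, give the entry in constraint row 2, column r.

-2/7

Ratio test on column t — row 1: 14/2 = 7; row 2: 21/4 = 21/4; row 3: 29/1 = 29; row 4: 29/4 = 29/4. Minimum is 21/4 at row 2 (s_2 leaves); pivot element 4.
Divide row 2 by 4; eliminate column t from the other rows.
Second iteration: most negative Z-row entry is -13/2 in column p, so p enters.
Ratio test on column p — row 1: entry -1 ≤ 0; row 2: (21/4)/(1/2) = 21/2; row 3: (95/4)/(7/2) = 95/14; row 4: entry -2 ≤ 0. Minimum is 95/14 at row 3 (s_3 leaves); pivot element 7/2.
Divide row 3 by 7/2; eliminate column p from the other rows.
After both pivots, the entry at constraint row 2, column r is -2/7.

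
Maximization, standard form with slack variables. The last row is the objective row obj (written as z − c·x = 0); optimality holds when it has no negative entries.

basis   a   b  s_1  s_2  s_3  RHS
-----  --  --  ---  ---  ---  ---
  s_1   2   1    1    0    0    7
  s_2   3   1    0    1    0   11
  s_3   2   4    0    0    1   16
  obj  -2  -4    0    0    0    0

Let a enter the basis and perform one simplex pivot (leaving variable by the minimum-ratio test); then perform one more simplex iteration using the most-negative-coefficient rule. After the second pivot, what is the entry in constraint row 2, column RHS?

Ratio test on column a — row 1: 7/2 = 7/2; row 2: 11/3 = 11/3; row 3: 16/2 = 8. Minimum is 7/2 at row 1 (s_1 leaves); pivot element 2.
Divide row 1 by 2; eliminate column a from the other rows.
Second iteration: most negative obj-row entry is -3 in column b, so b enters.
Ratio test on column b — row 1: (7/2)/(1/2) = 7; row 2: entry -1/2 ≤ 0; row 3: 9/3 = 3. Minimum is 3 at row 3 (s_3 leaves); pivot element 3.
Divide row 3 by 3; eliminate column b from the other rows.
After both pivots, the entry at constraint row 2, column RHS is 2.

2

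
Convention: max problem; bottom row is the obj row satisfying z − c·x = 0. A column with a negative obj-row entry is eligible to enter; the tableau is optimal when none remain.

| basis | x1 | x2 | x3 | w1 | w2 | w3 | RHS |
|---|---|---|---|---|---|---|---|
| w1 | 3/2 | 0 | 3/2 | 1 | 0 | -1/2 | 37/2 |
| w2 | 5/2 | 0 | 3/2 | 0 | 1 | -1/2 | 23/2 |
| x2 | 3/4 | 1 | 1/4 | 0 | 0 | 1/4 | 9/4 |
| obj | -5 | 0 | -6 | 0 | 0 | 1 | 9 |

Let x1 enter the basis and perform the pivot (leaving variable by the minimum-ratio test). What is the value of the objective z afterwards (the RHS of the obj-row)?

Ratio test on column x1 — row 1: (37/2)/(3/2) = 37/3; row 2: (23/2)/(5/2) = 23/5; row 3: (9/4)/(3/4) = 3. Minimum is 3 at row 3 (x2 leaves); pivot element 3/4.
Pivot on row 3; the obj-row RHS becomes 9 − (-5)·3 = 24.

24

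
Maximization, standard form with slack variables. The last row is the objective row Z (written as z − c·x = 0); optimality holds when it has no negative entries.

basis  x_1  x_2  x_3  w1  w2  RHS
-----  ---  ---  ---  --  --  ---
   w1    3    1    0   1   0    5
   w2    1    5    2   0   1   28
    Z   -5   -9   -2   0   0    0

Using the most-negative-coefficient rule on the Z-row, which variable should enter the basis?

Negative Z-row entries: x_1: -5, x_2: -9, x_3: -2.
The most negative is -9 in column x_2, so x_2 enters.

x_2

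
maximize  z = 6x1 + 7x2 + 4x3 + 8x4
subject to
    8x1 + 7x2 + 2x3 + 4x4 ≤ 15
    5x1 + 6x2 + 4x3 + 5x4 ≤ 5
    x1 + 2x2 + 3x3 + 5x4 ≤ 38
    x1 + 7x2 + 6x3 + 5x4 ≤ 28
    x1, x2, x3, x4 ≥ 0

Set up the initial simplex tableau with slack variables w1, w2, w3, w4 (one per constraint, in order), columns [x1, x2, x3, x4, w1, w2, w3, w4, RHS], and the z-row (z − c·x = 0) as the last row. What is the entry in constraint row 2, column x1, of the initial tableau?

Constraint 2 has coefficient 5 on x1.

5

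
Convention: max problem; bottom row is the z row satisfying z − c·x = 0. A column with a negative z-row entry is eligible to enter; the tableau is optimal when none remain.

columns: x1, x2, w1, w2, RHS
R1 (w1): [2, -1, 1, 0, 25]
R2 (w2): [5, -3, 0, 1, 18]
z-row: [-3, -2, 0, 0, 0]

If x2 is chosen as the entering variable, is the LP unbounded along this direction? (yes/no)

yes

Every constraint-row entry in column x2 is ≤ 0, so increasing x2 is unbounded.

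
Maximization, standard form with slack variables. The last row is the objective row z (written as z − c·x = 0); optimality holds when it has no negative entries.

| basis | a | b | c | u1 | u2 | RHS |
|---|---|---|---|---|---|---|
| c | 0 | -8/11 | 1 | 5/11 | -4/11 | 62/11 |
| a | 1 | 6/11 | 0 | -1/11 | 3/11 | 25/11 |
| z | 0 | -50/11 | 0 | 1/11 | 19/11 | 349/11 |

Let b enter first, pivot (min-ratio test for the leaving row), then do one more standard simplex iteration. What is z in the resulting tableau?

Ratio test on column b — row 1: entry -8/11 ≤ 0; row 2: (25/11)/(6/11) = 25/6. Minimum is 25/6 at row 2 (a leaves); pivot element 6/11.
Pivot on row 2; the z-row RHS becomes 349/11 − (-50/11)·(25/6) = 152/3.
Next entering variable (most negative z-row entry -2/3): u1.
Ratio test on column u1 — row 1: (26/3)/(1/3) = 26; row 2: entry -1/6 ≤ 0. Minimum is 26 at row 1 (c leaves); pivot element 1/3.
After the second pivot the z-row RHS is 152/3 − (-2/3)·26 = 68.

68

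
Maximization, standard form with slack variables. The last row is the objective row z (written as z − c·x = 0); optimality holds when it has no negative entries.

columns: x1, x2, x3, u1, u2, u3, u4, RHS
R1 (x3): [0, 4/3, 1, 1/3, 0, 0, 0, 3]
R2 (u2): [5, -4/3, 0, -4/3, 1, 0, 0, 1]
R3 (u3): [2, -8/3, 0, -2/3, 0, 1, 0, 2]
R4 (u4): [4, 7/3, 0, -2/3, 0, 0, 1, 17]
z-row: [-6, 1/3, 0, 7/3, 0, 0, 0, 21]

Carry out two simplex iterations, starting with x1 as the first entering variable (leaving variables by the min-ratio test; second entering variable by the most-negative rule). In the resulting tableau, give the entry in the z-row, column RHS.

Ratio test on column x1 — row 1: entry 0 ≤ 0; row 2: 1/5 = 1/5; row 3: 2/2 = 1; row 4: 17/4 = 17/4. Minimum is 1/5 at row 2 (u2 leaves); pivot element 5.
Divide row 2 by 5; eliminate column x1 from the other rows.
Second iteration: most negative z-row entry is -19/15 in column x2, so x2 enters.
Ratio test on column x2 — row 1: 3/(4/3) = 9/4; row 2: entry -4/15 ≤ 0; row 3: entry -32/15 ≤ 0; row 4: (81/5)/(17/5) = 81/17. Minimum is 9/4 at row 1 (x3 leaves); pivot element 4/3.
Divide row 1 by 4/3; eliminate column x2 from the other rows.
After both pivots, the entry at the z-row, column RHS is 501/20.

501/20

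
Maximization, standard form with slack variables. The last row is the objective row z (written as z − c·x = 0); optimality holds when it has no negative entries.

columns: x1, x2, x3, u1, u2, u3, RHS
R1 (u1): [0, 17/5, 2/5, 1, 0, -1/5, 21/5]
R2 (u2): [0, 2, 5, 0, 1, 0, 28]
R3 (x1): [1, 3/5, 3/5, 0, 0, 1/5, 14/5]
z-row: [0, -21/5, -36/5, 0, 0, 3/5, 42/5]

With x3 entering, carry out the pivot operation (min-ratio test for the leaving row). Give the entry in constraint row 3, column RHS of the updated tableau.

Ratio test on column x3 — row 1: (21/5)/(2/5) = 21/2; row 2: 28/5 = 28/5; row 3: (14/5)/(3/5) = 14/3. Minimum is 14/3 at row 3 (x1 leaves); pivot element 3/5.
Divide row 3 by 3/5; eliminate column x3 from the other rows.
In the new row 3, the RHS entry is the old entry divided by the pivot: (14/5)/(3/5) = 14/3.

14/3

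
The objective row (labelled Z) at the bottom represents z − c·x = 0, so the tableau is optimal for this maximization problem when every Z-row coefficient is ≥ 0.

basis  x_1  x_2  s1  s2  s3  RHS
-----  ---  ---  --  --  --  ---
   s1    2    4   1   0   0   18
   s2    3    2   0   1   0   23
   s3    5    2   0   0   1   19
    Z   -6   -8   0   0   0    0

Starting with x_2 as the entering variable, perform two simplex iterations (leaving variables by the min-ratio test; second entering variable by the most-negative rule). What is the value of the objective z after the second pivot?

41

Ratio test on column x_2 — row 1: 18/4 = 9/2; row 2: 23/2 = 23/2; row 3: 19/2 = 19/2. Minimum is 9/2 at row 1 (s1 leaves); pivot element 4.
Pivot on row 1; the Z-row RHS becomes 0 − (-8)·(9/2) = 36.
Next entering variable (most negative Z-row entry -2): x_1.
Ratio test on column x_1 — row 1: (9/2)/(1/2) = 9; row 2: 14/2 = 7; row 3: 10/4 = 5/2. Minimum is 5/2 at row 3 (s3 leaves); pivot element 4.
After the second pivot the Z-row RHS is 36 − (-2)·(5/2) = 41.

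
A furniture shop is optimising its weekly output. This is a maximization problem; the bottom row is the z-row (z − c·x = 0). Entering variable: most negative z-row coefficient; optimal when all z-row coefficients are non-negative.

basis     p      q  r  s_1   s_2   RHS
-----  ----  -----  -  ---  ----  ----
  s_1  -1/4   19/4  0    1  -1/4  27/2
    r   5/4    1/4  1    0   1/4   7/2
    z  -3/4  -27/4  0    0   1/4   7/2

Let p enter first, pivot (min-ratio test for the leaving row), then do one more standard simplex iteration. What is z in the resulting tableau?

Ratio test on column p — row 1: entry -1/4 ≤ 0; row 2: (7/2)/(5/4) = 14/5. Minimum is 14/5 at row 2 (r leaves); pivot element 5/4.
Pivot on row 2; the z-row RHS becomes 7/2 − (-3/4)·(14/5) = 28/5.
Next entering variable (most negative z-row entry -33/5): q.
Ratio test on column q — row 1: (71/5)/(24/5) = 71/24; row 2: (14/5)/(1/5) = 14. Minimum is 71/24 at row 1 (s_1 leaves); pivot element 24/5.
After the second pivot the z-row RHS is 28/5 − (-33/5)·(71/24) = 201/8.

201/8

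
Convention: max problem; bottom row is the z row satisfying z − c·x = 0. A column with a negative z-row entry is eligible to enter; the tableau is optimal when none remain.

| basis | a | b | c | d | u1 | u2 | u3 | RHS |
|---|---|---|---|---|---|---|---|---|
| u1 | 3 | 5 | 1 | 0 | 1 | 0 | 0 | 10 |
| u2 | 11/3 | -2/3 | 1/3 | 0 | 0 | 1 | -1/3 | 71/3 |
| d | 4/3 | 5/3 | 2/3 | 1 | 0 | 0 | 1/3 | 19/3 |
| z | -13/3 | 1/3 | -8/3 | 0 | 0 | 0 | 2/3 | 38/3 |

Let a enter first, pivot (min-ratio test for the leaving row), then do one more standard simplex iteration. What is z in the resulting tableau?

Ratio test on column a — row 1: 10/3 = 10/3; row 2: (71/3)/(11/3) = 71/11; row 3: (19/3)/(4/3) = 19/4. Minimum is 10/3 at row 1 (u1 leaves); pivot element 3.
Pivot on row 1; the z-row RHS becomes 38/3 − (-13/3)·(10/3) = 244/9.
Next entering variable (most negative z-row entry -11/9): c.
Ratio test on column c — row 1: (10/3)/(1/3) = 10; row 2: entry -8/9 ≤ 0; row 3: (17/9)/(2/9) = 17/2. Minimum is 17/2 at row 3 (d leaves); pivot element 2/9.
After the second pivot the z-row RHS is 244/9 − (-11/9)·(17/2) = 75/2.

75/2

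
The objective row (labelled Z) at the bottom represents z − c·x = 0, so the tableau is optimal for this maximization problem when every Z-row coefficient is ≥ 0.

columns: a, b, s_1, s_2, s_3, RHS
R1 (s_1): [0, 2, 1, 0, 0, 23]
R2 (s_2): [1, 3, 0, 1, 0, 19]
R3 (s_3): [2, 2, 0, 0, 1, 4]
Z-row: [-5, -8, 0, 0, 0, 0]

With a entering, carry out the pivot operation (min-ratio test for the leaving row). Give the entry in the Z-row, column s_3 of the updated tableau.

5/2

Ratio test on column a — row 1: entry 0 ≤ 0; row 2: 19/1 = 19; row 3: 4/2 = 2. Minimum is 2 at row 3 (s_3 leaves); pivot element 2.
Divide row 3 by 2; eliminate column a from the other rows.
Z-row update in column s_3: 0 − (-5)·(1/2) = 5/2.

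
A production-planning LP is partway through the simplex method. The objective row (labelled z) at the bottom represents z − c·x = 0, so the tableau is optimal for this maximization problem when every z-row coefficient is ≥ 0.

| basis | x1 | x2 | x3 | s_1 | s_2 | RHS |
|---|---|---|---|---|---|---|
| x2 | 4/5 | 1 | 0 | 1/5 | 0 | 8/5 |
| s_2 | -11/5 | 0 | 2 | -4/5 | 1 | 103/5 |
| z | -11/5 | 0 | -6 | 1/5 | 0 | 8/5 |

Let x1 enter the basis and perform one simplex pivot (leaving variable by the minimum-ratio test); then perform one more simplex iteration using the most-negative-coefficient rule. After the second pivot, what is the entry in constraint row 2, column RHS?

25/2

Ratio test on column x1 — row 1: (8/5)/(4/5) = 2; row 2: entry -11/5 ≤ 0. Minimum is 2 at row 1 (x2 leaves); pivot element 4/5.
Divide row 1 by 4/5; eliminate column x1 from the other rows.
Second iteration: most negative z-row entry is -6 in column x3, so x3 enters.
Ratio test on column x3 — row 1: entry 0 ≤ 0; row 2: 25/2 = 25/2. Minimum is 25/2 at row 2 (s_2 leaves); pivot element 2.
Divide row 2 by 2; eliminate column x3 from the other rows.
After both pivots, the entry at constraint row 2, column RHS is 25/2.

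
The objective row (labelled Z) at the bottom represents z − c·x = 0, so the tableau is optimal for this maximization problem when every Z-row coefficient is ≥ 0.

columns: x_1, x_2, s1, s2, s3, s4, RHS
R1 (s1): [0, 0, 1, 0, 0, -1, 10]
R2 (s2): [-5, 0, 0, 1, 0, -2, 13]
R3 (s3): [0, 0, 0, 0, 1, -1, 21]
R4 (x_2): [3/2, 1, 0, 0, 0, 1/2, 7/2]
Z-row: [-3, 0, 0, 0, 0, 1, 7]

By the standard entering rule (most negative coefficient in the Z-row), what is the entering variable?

x_1

Negative Z-row entries: x_1: -3.
The most negative is -3 in column x_1, so x_1 enters.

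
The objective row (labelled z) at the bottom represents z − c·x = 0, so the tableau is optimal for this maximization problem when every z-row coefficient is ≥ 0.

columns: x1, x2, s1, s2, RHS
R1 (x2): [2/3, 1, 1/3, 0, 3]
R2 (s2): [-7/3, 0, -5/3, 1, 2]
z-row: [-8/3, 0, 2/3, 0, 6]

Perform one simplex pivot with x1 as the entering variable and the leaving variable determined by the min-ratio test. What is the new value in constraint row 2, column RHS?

Ratio test on column x1 — row 1: 3/(2/3) = 9/2; row 2: entry -7/3 ≤ 0. Minimum is 9/2 at row 1 (x2 leaves); pivot element 2/3.
Divide row 1 by 2/3; eliminate column x1 from the other rows.
Row 2 update in column RHS: 2 − (-7/3)·(9/2) = 25/2.

25/2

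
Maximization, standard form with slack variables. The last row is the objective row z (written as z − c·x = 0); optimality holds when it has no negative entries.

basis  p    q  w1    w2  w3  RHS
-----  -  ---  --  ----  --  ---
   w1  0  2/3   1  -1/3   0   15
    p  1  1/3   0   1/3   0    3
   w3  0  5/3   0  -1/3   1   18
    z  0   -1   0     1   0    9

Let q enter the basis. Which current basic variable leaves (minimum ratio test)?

Column q entries and ratios — w1: 15/(2/3) = 45/2; p: 3/(1/3) = 9; w3: 18/(5/3) = 54/5.
Smallest ratio is 9 in the row of p, so p leaves.

p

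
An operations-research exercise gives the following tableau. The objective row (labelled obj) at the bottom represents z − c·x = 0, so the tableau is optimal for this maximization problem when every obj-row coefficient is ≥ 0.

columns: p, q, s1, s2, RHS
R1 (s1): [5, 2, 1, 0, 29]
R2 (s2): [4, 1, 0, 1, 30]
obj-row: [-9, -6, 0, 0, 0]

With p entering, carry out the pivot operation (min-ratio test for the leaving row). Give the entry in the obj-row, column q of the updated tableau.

Ratio test on column p — row 1: 29/5 = 29/5; row 2: 30/4 = 15/2. Minimum is 29/5 at row 1 (s1 leaves); pivot element 5.
Divide row 1 by 5; eliminate column p from the other rows.
obj-row update in column q: -6 − (-9)·(2/5) = -12/5.

-12/5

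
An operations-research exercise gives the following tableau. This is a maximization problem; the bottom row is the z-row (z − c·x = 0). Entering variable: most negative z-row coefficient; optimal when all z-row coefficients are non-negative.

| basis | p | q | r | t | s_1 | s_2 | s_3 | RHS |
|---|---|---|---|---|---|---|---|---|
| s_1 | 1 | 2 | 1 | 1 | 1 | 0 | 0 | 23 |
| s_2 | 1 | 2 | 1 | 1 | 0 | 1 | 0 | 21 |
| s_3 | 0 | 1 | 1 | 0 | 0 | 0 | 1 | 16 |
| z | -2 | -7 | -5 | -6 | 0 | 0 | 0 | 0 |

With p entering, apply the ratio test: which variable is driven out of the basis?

s_2

Column p entries and ratios — s_1: 23/1 = 23; s_2: 21/1 = 21; s_3: 0 ≤ 0, skip.
Smallest ratio is 21 in the row of s_2, so s_2 leaves.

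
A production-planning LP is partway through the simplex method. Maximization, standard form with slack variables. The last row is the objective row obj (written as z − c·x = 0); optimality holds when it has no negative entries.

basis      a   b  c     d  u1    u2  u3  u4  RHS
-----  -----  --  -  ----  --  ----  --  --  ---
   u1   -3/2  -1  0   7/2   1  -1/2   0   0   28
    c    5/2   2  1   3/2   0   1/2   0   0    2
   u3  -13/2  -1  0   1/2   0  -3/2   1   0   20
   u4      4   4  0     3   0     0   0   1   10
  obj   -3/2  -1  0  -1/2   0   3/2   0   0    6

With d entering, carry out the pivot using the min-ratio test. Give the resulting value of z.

20/3

Ratio test on column d — row 1: 28/(7/2) = 8; row 2: 2/(3/2) = 4/3; row 3: 20/(1/2) = 40; row 4: 10/3 = 10/3. Minimum is 4/3 at row 2 (c leaves); pivot element 3/2.
Pivot on row 2; the obj-row RHS becomes 6 − (-1/2)·(4/3) = 20/3.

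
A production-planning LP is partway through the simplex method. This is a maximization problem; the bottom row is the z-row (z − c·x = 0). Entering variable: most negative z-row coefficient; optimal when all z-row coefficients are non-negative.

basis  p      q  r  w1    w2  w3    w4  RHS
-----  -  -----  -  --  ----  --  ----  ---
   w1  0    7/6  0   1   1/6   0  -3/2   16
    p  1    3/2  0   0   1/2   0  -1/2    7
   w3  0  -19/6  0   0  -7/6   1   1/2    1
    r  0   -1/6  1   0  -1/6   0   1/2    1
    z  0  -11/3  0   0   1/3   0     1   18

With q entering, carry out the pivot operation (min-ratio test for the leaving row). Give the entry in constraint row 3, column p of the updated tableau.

Ratio test on column q — row 1: 16/(7/6) = 96/7; row 2: 7/(3/2) = 14/3; row 3: entry -19/6 ≤ 0; row 4: entry -1/6 ≤ 0. Minimum is 14/3 at row 2 (p leaves); pivot element 3/2.
Divide row 2 by 3/2; eliminate column q from the other rows.
Row 3 update in column p: 0 − (-19/6)·(2/3) = 19/9.

19/9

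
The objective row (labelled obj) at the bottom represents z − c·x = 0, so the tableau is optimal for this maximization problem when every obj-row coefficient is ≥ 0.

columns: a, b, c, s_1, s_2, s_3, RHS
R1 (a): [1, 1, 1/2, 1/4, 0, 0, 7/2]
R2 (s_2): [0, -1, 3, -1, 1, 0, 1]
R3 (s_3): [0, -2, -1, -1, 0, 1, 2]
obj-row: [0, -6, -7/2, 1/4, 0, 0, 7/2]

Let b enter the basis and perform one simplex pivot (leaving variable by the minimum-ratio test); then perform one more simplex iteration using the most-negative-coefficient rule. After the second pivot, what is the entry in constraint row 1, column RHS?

20/7

Ratio test on column b — row 1: (7/2)/1 = 7/2; row 2: entry -1 ≤ 0; row 3: entry -2 ≤ 0. Minimum is 7/2 at row 1 (a leaves); pivot element 1.
Divide row 1 by 1; eliminate column b from the other rows.
Second iteration: most negative obj-row entry is -1/2 in column c, so c enters.
Ratio test on column c — row 1: (7/2)/(1/2) = 7; row 2: (9/2)/(7/2) = 9/7; row 3: entry 0 ≤ 0. Minimum is 9/7 at row 2 (s_2 leaves); pivot element 7/2.
Divide row 2 by 7/2; eliminate column c from the other rows.
After both pivots, the entry at constraint row 1, column RHS is 20/7.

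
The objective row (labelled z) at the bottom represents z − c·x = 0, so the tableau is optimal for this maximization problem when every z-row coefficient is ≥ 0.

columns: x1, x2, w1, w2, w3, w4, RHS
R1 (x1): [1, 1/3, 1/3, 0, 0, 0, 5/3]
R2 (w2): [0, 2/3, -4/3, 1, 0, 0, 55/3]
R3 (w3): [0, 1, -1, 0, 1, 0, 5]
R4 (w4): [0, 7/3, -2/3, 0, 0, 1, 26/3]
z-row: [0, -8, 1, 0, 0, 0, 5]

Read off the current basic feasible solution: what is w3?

5

w3 is basic (row 3); its value is the RHS of that row, 5.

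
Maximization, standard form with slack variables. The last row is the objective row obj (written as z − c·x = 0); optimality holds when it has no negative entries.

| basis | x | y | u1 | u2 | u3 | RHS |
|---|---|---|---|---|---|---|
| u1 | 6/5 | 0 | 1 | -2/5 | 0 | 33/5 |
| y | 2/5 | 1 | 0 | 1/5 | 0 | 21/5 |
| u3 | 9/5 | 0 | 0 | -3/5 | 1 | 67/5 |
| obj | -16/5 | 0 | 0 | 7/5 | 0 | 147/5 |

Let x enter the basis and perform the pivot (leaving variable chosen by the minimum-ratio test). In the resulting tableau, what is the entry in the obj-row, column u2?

1/3

Ratio test on column x — row 1: (33/5)/(6/5) = 11/2; row 2: (21/5)/(2/5) = 21/2; row 3: (67/5)/(9/5) = 67/9. Minimum is 11/2 at row 1 (u1 leaves); pivot element 6/5.
Divide row 1 by 6/5; eliminate column x from the other rows.
obj-row update in column u2: 7/5 − (-16/5)·(-1/3) = 1/3.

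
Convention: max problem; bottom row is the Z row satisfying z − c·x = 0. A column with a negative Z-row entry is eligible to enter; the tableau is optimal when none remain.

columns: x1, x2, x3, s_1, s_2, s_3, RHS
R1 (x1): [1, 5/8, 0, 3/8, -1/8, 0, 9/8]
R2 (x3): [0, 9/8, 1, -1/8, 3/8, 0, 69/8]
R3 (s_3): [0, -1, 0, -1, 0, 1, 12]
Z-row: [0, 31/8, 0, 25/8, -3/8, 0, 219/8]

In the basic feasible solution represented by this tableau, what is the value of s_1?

s_1 is not in the basis, so in the current basic feasible solution s_1 = 0.

0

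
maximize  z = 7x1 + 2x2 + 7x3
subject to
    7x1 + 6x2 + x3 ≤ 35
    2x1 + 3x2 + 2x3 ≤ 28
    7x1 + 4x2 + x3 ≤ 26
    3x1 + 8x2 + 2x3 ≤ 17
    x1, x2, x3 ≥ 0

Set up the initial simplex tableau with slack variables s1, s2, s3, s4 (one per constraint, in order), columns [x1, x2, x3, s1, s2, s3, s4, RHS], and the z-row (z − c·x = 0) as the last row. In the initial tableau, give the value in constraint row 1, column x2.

Constraint 1 has coefficient 6 on x2.

6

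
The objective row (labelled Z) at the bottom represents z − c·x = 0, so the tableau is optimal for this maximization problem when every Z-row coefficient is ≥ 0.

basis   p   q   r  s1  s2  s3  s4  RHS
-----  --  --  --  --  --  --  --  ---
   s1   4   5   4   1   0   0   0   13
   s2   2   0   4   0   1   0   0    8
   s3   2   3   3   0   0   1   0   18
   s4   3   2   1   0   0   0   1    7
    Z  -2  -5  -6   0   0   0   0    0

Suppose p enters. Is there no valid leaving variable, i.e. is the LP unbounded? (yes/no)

Column p has positive entries in row(s) 1, 2, 3, 4, so the ratio test bounds it — not unbounded.

no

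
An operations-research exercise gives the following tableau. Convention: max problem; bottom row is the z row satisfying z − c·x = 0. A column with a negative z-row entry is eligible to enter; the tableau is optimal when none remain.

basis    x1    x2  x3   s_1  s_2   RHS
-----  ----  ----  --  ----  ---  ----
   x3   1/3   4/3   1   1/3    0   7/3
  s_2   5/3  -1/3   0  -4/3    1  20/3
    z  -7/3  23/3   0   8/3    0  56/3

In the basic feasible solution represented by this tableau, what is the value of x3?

x3 is basic (row 1); its value is the RHS of that row, 7/3.

7/3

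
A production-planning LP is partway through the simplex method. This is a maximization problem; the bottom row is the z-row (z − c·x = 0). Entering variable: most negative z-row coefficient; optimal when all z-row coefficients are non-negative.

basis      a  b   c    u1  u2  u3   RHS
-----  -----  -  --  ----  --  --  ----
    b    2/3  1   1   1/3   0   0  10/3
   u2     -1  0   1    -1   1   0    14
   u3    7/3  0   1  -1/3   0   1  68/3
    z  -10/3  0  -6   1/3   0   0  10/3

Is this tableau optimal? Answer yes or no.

The z-row has a negative entry -6 in column c, so it is not optimal.

no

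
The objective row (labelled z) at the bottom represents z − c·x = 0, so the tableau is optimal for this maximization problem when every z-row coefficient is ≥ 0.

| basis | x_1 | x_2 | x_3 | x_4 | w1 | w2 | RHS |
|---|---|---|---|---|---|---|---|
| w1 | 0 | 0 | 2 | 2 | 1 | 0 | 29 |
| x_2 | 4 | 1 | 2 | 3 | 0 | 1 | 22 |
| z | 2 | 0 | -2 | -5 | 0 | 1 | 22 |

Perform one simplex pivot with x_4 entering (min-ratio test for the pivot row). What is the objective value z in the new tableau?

Ratio test on column x_4 — row 1: 29/2 = 29/2; row 2: 22/3 = 22/3. Minimum is 22/3 at row 2 (x_2 leaves); pivot element 3.
Pivot on row 2; the z-row RHS becomes 22 − (-5)·(22/3) = 176/3.

176/3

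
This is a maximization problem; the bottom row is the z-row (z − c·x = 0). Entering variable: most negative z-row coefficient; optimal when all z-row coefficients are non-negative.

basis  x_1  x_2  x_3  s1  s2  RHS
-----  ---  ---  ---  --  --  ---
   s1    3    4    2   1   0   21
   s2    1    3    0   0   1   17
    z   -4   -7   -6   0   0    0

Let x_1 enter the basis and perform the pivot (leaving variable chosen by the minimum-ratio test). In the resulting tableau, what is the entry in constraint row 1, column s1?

1/3

Ratio test on column x_1 — row 1: 21/3 = 7; row 2: 17/1 = 17. Minimum is 7 at row 1 (s1 leaves); pivot element 3.
Divide row 1 by 3; eliminate column x_1 from the other rows.
In the new row 1, the s1 entry is the old entry divided by the pivot: 1/3 = 1/3.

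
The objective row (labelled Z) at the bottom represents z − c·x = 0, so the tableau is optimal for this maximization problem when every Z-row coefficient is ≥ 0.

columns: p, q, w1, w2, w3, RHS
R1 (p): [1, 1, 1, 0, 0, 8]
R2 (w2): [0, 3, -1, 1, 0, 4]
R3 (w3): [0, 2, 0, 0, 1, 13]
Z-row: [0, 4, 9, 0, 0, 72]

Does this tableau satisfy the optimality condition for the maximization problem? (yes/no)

Every Z-row coefficient is ≥ 0, so the tableau is optimal.

yes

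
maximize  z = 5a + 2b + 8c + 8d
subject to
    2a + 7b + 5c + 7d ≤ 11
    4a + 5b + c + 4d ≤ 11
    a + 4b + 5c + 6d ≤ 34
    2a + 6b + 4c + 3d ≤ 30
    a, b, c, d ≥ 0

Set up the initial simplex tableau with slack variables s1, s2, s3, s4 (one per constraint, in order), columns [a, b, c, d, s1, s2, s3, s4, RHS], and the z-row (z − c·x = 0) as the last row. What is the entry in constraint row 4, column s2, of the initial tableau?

Slack s2 belongs to constraint 2; its column is the unit vector e_2, so the entry in row 4 is 0.

0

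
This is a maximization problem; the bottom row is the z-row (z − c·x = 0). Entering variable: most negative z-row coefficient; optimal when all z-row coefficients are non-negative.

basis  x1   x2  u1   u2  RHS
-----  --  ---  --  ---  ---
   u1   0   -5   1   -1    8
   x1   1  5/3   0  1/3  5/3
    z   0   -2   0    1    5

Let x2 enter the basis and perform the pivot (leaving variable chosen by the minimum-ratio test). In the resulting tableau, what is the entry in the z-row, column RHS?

Ratio test on column x2 — row 1: entry -5 ≤ 0; row 2: (5/3)/(5/3) = 1. Minimum is 1 at row 2 (x1 leaves); pivot element 5/3.
Divide row 2 by 5/3; eliminate column x2 from the other rows.
z-row update in column RHS: 5 − (-2)·1 = 7.

7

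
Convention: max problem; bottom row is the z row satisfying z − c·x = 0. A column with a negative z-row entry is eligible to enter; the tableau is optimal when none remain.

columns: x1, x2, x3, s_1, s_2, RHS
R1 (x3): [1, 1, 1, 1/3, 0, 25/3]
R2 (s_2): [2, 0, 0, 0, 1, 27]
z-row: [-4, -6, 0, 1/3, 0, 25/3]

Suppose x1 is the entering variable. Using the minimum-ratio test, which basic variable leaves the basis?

Column x1 entries and ratios — x3: (25/3)/1 = 25/3; s_2: 27/2 = 27/2.
Smallest ratio is 25/3 in the row of x3, so x3 leaves.

x3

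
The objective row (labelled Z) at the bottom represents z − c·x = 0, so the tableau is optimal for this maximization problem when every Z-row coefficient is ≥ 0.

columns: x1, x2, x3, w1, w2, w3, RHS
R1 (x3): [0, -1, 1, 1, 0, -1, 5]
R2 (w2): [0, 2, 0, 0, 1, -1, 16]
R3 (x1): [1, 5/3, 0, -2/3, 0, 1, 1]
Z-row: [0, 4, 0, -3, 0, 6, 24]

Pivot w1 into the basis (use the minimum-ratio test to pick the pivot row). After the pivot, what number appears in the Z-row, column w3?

3

Ratio test on column w1 — row 1: 5/1 = 5; row 2: entry 0 ≤ 0; row 3: entry -2/3 ≤ 0. Minimum is 5 at row 1 (x3 leaves); pivot element 1.
Divide row 1 by 1; eliminate column w1 from the other rows.
Z-row update in column w3: 6 − (-3)·(-1) = 3.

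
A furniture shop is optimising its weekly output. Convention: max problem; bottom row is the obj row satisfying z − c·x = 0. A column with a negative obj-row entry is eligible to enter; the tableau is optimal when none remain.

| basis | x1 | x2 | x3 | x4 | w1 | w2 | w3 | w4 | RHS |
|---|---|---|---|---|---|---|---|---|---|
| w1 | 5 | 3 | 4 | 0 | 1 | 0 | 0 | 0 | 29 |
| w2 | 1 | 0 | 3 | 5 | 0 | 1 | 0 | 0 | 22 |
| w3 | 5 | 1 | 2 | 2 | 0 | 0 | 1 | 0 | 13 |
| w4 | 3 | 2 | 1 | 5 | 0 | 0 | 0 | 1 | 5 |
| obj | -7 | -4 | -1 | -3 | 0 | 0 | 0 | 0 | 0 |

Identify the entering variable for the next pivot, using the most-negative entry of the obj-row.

Negative obj-row entries: x1: -7, x2: -4, x3: -1, x4: -3.
The most negative is -7 in column x1, so x1 enters.

x1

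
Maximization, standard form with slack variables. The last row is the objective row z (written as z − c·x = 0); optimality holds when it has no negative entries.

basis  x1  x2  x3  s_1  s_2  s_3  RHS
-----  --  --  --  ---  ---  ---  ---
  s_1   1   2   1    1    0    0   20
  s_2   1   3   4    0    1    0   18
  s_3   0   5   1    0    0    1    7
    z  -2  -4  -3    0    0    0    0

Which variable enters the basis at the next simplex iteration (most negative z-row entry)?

Negative z-row entries: x1: -2, x2: -4, x3: -3.
The most negative is -4 in column x2, so x2 enters.

x2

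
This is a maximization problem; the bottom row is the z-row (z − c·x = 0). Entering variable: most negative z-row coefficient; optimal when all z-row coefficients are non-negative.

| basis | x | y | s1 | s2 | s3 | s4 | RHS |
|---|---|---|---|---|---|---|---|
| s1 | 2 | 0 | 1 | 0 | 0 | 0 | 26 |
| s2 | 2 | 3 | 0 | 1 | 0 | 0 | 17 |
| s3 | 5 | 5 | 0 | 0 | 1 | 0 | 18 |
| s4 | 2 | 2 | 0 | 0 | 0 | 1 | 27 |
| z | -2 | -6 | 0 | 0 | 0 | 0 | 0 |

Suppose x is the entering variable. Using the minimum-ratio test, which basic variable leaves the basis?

Column x entries and ratios — s1: 26/2 = 13; s2: 17/2 = 17/2; s3: 18/5 = 18/5; s4: 27/2 = 27/2.
Smallest ratio is 18/5 in the row of s3, so s3 leaves.

s3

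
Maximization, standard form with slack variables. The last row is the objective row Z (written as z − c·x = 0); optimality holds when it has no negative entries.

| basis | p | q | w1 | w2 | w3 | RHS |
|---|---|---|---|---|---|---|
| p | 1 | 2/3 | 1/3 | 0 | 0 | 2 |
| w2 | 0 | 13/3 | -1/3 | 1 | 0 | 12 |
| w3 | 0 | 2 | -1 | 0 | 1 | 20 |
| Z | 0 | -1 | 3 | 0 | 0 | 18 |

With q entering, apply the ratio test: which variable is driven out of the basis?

w2

Column q entries and ratios — p: 2/(2/3) = 3; w2: 12/(13/3) = 36/13; w3: 20/2 = 10.
Smallest ratio is 36/13 in the row of w2, so w2 leaves.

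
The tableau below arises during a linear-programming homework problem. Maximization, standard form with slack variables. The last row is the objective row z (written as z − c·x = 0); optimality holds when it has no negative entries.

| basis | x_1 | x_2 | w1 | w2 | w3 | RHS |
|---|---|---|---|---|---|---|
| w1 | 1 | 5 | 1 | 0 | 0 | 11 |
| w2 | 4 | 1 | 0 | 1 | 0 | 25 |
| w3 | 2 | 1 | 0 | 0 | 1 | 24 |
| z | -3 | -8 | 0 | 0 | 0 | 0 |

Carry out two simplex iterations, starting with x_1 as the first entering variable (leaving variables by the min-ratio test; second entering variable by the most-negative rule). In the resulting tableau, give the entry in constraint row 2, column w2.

5/19

Ratio test on column x_1 — row 1: 11/1 = 11; row 2: 25/4 = 25/4; row 3: 24/2 = 12. Minimum is 25/4 at row 2 (w2 leaves); pivot element 4.
Divide row 2 by 4; eliminate column x_1 from the other rows.
Second iteration: most negative z-row entry is -29/4 in column x_2, so x_2 enters.
Ratio test on column x_2 — row 1: (19/4)/(19/4) = 1; row 2: (25/4)/(1/4) = 25; row 3: (23/2)/(1/2) = 23. Minimum is 1 at row 1 (w1 leaves); pivot element 19/4.
Divide row 1 by 19/4; eliminate column x_2 from the other rows.
After both pivots, the entry at constraint row 2, column w2 is 5/19.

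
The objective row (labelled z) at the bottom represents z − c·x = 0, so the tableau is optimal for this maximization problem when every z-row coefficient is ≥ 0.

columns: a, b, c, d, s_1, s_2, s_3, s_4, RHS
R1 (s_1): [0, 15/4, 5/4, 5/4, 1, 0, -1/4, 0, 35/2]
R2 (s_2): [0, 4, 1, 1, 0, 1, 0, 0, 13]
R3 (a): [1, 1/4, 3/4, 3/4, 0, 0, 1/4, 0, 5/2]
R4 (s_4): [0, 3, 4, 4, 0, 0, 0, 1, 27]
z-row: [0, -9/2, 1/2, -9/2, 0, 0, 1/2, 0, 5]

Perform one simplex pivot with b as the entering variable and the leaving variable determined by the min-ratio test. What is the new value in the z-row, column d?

Ratio test on column b — row 1: (35/2)/(15/4) = 14/3; row 2: 13/4 = 13/4; row 3: (5/2)/(1/4) = 10; row 4: 27/3 = 9. Minimum is 13/4 at row 2 (s_2 leaves); pivot element 4.
Divide row 2 by 4; eliminate column b from the other rows.
z-row update in column d: -9/2 − (-9/2)·(1/4) = -27/8.

-27/8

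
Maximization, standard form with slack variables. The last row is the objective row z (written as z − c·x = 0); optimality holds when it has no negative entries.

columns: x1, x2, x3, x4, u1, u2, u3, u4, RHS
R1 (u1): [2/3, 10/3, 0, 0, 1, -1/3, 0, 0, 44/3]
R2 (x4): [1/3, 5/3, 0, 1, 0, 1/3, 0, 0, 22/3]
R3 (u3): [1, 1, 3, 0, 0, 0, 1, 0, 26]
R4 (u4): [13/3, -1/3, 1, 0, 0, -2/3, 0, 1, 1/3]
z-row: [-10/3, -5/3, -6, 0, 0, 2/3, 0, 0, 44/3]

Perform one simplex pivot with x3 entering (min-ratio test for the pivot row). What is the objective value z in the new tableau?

Ratio test on column x3 — row 1: entry 0 ≤ 0; row 2: entry 0 ≤ 0; row 3: 26/3 = 26/3; row 4: (1/3)/1 = 1/3. Minimum is 1/3 at row 4 (u4 leaves); pivot element 1.
Pivot on row 4; the z-row RHS becomes 44/3 − (-6)·(1/3) = 50/3.

50/3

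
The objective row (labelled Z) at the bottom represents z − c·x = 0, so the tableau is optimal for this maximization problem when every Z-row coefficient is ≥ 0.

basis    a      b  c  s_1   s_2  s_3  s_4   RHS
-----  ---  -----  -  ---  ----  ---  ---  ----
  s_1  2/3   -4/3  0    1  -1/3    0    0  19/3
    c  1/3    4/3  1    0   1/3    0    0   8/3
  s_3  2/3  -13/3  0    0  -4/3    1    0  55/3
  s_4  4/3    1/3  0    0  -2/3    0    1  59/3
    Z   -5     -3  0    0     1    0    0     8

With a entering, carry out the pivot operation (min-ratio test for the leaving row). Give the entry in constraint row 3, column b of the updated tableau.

Ratio test on column a — row 1: (19/3)/(2/3) = 19/2; row 2: (8/3)/(1/3) = 8; row 3: (55/3)/(2/3) = 55/2; row 4: (59/3)/(4/3) = 59/4. Minimum is 8 at row 2 (c leaves); pivot element 1/3.
Divide row 2 by 1/3; eliminate column a from the other rows.
Row 3 update in column b: -13/3 − (2/3)·4 = -7.

-7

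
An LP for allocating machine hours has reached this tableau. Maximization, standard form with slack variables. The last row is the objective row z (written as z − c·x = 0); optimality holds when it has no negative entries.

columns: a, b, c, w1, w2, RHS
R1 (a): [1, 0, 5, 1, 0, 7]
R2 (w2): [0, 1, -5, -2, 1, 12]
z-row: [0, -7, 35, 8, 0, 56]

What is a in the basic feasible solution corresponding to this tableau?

7

a is basic (row 1); its value is the RHS of that row, 7.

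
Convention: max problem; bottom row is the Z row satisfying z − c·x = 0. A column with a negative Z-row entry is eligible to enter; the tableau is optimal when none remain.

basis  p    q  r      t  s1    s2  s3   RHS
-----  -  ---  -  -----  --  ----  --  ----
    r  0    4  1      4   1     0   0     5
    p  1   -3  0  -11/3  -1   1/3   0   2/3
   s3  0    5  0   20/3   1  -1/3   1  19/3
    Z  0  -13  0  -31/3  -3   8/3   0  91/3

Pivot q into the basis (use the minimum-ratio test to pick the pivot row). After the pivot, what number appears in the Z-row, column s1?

Ratio test on column q — row 1: 5/4 = 5/4; row 2: entry -3 ≤ 0; row 3: (19/3)/5 = 19/15. Minimum is 5/4 at row 1 (r leaves); pivot element 4.
Divide row 1 by 4; eliminate column q from the other rows.
Z-row update in column s1: -3 − (-13)·(1/4) = 1/4.

1/4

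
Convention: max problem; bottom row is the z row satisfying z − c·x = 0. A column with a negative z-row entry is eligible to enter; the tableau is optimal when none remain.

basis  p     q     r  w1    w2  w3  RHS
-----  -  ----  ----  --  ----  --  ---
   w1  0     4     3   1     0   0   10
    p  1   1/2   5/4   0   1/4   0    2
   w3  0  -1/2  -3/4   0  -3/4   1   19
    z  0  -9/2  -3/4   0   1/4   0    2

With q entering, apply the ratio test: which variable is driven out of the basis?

w1

Column q entries and ratios — w1: 10/4 = 5/2; p: 2/(1/2) = 4; w3: -1/2 ≤ 0, skip.
Smallest ratio is 5/2 in the row of w1, so w1 leaves.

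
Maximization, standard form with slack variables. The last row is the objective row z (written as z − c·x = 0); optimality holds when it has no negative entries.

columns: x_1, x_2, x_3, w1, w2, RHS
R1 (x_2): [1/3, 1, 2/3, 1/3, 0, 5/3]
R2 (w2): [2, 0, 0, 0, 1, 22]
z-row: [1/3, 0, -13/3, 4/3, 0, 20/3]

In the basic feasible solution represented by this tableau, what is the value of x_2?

5/3

x_2 is basic (row 1); its value is the RHS of that row, 5/3.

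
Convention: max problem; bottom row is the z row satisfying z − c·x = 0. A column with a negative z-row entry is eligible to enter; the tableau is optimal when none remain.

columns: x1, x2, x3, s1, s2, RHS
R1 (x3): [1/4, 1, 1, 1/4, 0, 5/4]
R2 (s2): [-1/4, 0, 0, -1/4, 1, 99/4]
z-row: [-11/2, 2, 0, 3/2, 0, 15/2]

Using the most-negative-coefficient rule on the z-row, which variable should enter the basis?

x1

Negative z-row entries: x1: -11/2.
The most negative is -11/2 in column x1, so x1 enters.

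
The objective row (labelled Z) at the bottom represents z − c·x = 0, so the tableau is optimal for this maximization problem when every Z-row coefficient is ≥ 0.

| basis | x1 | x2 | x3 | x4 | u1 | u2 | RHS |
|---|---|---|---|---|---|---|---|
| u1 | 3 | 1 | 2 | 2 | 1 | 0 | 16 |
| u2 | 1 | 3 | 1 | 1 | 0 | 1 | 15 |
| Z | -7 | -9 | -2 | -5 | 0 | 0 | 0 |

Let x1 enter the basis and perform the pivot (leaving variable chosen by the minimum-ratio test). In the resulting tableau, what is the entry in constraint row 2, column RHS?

Ratio test on column x1 — row 1: 16/3 = 16/3; row 2: 15/1 = 15. Minimum is 16/3 at row 1 (u1 leaves); pivot element 3.
Divide row 1 by 3; eliminate column x1 from the other rows.
Row 2 update in column RHS: 15 − 1·(16/3) = 29/3.

29/3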